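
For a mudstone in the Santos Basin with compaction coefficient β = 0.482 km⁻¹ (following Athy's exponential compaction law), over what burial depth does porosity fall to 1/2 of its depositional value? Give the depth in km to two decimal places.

phi/phi₀ = 1/2 ⇒ exp(−β·z) = 1/2 ⇒ z = ln(2) / β
z = 0.6931 / 0.482 = 1.438 km

1.44 km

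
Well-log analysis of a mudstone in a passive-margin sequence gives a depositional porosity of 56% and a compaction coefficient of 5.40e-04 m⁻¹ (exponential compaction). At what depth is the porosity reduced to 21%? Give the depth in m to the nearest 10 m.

1820 m

Working in km (1 km = 1000 m; k in km⁻¹ = k in m⁻¹ × 1000):
Invert Athy's law: z = ln(n₀/n) / k
z = ln(0.56/0.21) / 0.54 = ln(2.667) / 0.54 = 0.9808 / 0.54 = 1.816 km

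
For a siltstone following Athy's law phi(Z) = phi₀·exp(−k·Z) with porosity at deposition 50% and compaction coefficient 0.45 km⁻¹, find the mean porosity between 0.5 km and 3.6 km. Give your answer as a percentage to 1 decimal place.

⟨phi⟩ = (1/(Z₂−Z₁)) ∫ phi₀ e^(−kZ) dZ = phi₀·(e^(−k·Z₁) − e^(−k·Z₂)) / (k·(Z₂−Z₁))
e^(−0.45×0.5) = 0.7985; e^(−0.45×3.6) = 0.1979
⟨phi⟩ = 0.5 × (0.7985 − 0.1979) / (0.45 × 3.1) = 0.5 × 0.4306 = 0.2153

21.5%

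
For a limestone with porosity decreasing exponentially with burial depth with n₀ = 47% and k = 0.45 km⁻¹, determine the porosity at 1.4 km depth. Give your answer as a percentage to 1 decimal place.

n = n₀·exp(−k·d) = 0.47 × exp(−0.45 × 1.4) = 0.47 × exp(−0.63)
  = 0.47 × 0.5326 = 0.2503

25.0%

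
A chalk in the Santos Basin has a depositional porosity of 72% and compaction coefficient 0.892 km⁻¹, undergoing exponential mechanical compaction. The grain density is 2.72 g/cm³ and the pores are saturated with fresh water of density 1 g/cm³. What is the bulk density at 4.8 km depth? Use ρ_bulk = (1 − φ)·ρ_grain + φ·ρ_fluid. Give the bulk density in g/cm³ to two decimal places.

Porosity at depth: n = 0.72·exp(−0.892×4.8) = 0.72×0.0138 = 0.0100
Bulk density: ρ_b = (1−n)ρ_g + n·ρ_f = 0.9900×2.72 + 0.0100×1
       = 2.693 + 0.010 = 2.703 g/cm³

2.70 g/cm³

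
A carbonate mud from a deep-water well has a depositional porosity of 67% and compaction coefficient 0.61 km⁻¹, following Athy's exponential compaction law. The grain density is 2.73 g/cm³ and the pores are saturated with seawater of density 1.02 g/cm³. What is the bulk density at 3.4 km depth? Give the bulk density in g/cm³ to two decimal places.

Porosity at depth: n = 0.67·exp(−0.61×3.4) = 0.67×0.1257 = 0.0842
Bulk density: ρ_b = (1−n)ρ_g + n·ρ_f = 0.9158×2.73 + 0.0842×1.02
       = 2.500 + 0.086 = 2.586 g/cm³

2.59 g/cm³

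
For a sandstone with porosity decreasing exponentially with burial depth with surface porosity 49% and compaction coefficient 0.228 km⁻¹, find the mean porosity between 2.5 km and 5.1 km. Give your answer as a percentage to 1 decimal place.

20.9%

⟨phi⟩ = (1/(d₂−d₁)) ∫ phi₀ e^(−cd) dd = phi₀·(e^(−c·d₁) − e^(−c·d₂)) / (c·(d₂−d₁))
e^(−0.228×2.5) = 0.5655; e^(−0.228×5.1) = 0.3126
⟨phi⟩ = 0.49 × (0.5655 − 0.3126) / (0.228 × 2.6) = 0.49 × 0.4266 = 0.2091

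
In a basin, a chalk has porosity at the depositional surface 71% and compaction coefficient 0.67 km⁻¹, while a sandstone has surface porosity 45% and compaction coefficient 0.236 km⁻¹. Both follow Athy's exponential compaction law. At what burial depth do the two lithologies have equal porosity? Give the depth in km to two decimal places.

Set phi₀ₐ e^(−βₐz) = phi₀ᵦ e^(−βᵦz) ⇒ ln(phi₀ₐ/phi₀ᵦ) = (βₐ − βᵦ)·z
z = ln(0.71/0.45) / (0.67 − 0.236) = 0.4560 / 0.434 = 1.051 km

1.05 km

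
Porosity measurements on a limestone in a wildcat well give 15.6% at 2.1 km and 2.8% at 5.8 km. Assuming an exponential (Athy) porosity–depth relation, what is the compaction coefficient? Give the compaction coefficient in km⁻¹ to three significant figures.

Athy: phi(Z) = phi₀ e^(−cZ) ⇒ phi₁/phi₂ = e^{c(Z₂−Z₁)} ⇒ c = ln(phi₁/phi₂)/(Z₂−Z₁)
c = ln(0.156/0.028) / (5.8 − 2.1) = ln(5.571) / 3.7 = 1.7177 / 3.7 = 0.4642 km⁻¹

0.464 km⁻¹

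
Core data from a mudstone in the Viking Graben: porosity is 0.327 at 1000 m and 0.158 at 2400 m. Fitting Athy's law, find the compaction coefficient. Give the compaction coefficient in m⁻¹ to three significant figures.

Working in km (1 km = 1000 m; c in km⁻¹ = c in m⁻¹ × 1000):
Athy: n(Z) = n₀ e^(−cZ) ⇒ n₁/n₂ = e^{c(Z₂−Z₁)} ⇒ c = ln(n₁/n₂)/(Z₂−Z₁)
c = ln(0.327/0.158) / (2.4 − 1) = ln(2.07) / 1.4 = 0.7274 / 1.4 = 0.5195 km⁻¹

0.000520 m⁻¹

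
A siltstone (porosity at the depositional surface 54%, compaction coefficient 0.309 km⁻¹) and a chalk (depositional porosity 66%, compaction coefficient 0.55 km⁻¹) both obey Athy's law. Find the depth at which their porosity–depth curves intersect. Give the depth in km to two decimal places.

Set φ₀ₐ e^(−cₐZ) = φ₀ᵦ e^(−cᵦZ) ⇒ ln(φ₀ₐ/φ₀ᵦ) = (cₐ − cᵦ)·Z
Z = ln(0.54/0.66) / (0.309 − 0.55) = -0.2007 / -0.241 = 0.833 km

0.83 km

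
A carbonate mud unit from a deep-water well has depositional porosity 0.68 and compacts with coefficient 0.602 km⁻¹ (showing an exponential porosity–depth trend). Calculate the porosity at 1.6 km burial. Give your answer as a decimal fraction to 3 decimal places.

0.260

phi = phi₀·exp(−β·Z) = 0.68 × exp(−0.602 × 1.6) = 0.68 × exp(−0.9632)
  = 0.68 × 0.3817 = 0.2595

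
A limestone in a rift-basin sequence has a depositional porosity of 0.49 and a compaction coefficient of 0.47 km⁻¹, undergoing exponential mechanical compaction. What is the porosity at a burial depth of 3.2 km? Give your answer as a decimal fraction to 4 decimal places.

0.1089

n = n₀·exp(−k·z) = 0.49 × exp(−0.47 × 3.2) = 0.49 × exp(−1.504)
  = 0.49 × 0.2222 = 0.1089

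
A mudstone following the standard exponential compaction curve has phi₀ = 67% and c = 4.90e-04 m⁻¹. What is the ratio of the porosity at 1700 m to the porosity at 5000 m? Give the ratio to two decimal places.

5.04

Working in km (1 km = 1000 m; c in km⁻¹ = c in m⁻¹ × 1000):
phi(d₁)/phi(d₂) = e^(−c·d₁)/e^(−c·d₂) = e^{c(d₂−d₁)}
= exp(0.49 × 3.3) = exp(1.617) = 5.0380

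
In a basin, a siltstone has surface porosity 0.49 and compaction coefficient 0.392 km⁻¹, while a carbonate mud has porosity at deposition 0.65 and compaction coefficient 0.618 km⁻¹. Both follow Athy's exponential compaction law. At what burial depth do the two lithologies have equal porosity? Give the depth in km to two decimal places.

Set phi₀ₐ e^(−cₐd) = phi₀ᵦ e^(−cᵦd) ⇒ ln(phi₀ₐ/phi₀ᵦ) = (cₐ − cᵦ)·d
d = ln(0.49/0.65) / (0.392 − 0.618) = -0.2826 / -0.226 = 1.250 km

1.25 km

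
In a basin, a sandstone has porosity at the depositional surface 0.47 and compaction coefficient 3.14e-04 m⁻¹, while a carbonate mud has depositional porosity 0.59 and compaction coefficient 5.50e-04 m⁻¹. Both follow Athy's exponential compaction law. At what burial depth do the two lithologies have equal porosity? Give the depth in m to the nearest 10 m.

960 m

Working in km (1 km = 1000 m; c in km⁻¹ = c in m⁻¹ × 1000):
Set n₀ₐ e^(−cₐz) = n₀ᵦ e^(−cᵦz) ⇒ ln(n₀ₐ/n₀ᵦ) = (cₐ − cᵦ)·z
z = ln(0.47/0.59) / (0.314 − 0.55) = -0.2274 / -0.236 = 0.964 km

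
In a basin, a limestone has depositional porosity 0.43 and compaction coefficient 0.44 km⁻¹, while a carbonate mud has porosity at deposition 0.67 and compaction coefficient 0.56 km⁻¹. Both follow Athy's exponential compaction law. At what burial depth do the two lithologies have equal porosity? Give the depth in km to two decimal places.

3.70 km

Set phi₀ₐ e^(−kₐd) = phi₀ᵦ e^(−kᵦd) ⇒ ln(phi₀ₐ/phi₀ᵦ) = (kₐ − kᵦ)·d
d = ln(0.43/0.67) / (0.44 − 0.56) = -0.4435 / -0.12 = 3.696 km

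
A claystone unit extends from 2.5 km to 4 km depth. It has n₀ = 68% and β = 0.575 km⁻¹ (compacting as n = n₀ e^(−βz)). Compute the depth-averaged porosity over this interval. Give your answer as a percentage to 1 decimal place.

⟨n⟩ = (1/(z₂−z₁)) ∫ n₀ e^(−βz) dz = n₀·(e^(−β·z₁) − e^(−β·z₂)) / (β·(z₂−z₁))
e^(−0.575×2.5) = 0.2375; e^(−0.575×4) = 0.1003
⟨n⟩ = 0.68 × (0.2375 − 0.1003) / (0.575 × 1.5) = 0.68 × 0.1591 = 0.1082

10.8%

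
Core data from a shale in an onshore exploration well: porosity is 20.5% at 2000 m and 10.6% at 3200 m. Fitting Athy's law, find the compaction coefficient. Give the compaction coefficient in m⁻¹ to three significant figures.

0.000550 m⁻¹

Working in km (1 km = 1000 m; k in km⁻¹ = k in m⁻¹ × 1000):
Athy: φ(d) = φ₀ e^(−kd) ⇒ φ₁/φ₂ = e^{k(d₂−d₁)} ⇒ k = ln(φ₁/φ₂)/(d₂−d₁)
k = ln(0.205/0.106) / (3.2 − 2) = ln(1.934) / 1.2 = 0.6596 / 1.2 = 0.5496 km⁻¹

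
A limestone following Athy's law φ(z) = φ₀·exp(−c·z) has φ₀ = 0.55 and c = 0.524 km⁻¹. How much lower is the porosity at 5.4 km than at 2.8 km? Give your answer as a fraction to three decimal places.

0.094

φ(2.8) = 0.55·e^(−0.524×2.8) = 0.1268
φ(5.4) = 0.55·e^(−0.524×5.4) = 0.0325
Δφ = 0.1268 − 0.0325 = 0.0943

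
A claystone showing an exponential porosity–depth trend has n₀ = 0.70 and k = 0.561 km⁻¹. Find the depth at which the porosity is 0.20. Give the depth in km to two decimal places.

Invert Athy's law: Z = ln(n₀/n) / k
Z = ln(0.7/0.2) / 0.561 = ln(3.5) / 0.561 = 1.2528 / 0.561 = 2.233 km

2.23 km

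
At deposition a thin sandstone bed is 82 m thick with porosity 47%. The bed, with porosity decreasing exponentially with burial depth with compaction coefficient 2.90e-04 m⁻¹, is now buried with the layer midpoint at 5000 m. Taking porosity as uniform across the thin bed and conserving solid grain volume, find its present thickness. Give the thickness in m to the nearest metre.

49 m

Working in km (1 km = 1000 m; c in km⁻¹ = c in m⁻¹ × 1000):
Porosity at 5 km: phi = 0.47·exp(−0.29×5) = 0.1102
Solid-volume conservation: h(1−phi) = h₀(1−phi₀) ⇒ h = h₀·(1−phi₀)/(1−phi)
h = 0.082 × (1 − 0.47)/(1 − 0.1102) = 0.082 × 0.5957 = 0.0488 km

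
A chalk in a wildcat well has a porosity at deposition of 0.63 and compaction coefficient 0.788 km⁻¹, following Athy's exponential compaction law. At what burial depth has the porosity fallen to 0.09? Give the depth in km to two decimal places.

2.47 km

Invert Athy's law: z = ln(φ₀/φ) / c
z = ln(0.63/0.09) / 0.788 = ln(7) / 0.788 = 1.9459 / 0.788 = 2.469 km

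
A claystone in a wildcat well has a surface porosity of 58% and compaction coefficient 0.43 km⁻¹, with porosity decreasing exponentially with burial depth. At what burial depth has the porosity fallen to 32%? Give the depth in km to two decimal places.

1.38 km

Invert Athy's law: d = ln(φ₀/φ) / k
d = ln(0.58/0.32) / 0.43 = ln(1.812) / 0.43 = 0.5947 / 0.43 = 1.383 km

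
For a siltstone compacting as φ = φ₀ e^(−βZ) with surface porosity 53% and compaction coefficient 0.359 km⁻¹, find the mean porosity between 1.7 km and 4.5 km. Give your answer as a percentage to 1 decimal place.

⟨φ⟩ = (1/(Z₂−Z₁)) ∫ φ₀ e^(−βZ) dZ = φ₀·(e^(−β·Z₁) − e^(−β·Z₂)) / (β·(Z₂−Z₁))
e^(−0.359×1.7) = 0.5432; e^(−0.359×4.5) = 0.1988
⟨φ⟩ = 0.53 × (0.5432 − 0.1988) / (0.359 × 2.8) = 0.53 × 0.3426 = 0.1816

18.2%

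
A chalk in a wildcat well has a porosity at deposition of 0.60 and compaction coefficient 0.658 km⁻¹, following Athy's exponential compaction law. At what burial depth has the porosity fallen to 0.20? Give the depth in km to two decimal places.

1.67 km

Invert Athy's law: d = ln(n₀/n) / k
d = ln(0.6/0.2) / 0.658 = ln(3) / 0.658 = 1.0986 / 0.658 = 1.670 km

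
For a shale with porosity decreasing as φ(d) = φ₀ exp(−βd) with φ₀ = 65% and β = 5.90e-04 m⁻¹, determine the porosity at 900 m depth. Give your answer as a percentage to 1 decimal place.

38.2%

Working in km (1 km = 1000 m; β in km⁻¹ = β in m⁻¹ × 1000):
φ = φ₀·exp(−β·d) = 0.65 × exp(−0.59 × 0.9) = 0.65 × exp(−0.531)
  = 0.65 × 0.5880 = 0.3822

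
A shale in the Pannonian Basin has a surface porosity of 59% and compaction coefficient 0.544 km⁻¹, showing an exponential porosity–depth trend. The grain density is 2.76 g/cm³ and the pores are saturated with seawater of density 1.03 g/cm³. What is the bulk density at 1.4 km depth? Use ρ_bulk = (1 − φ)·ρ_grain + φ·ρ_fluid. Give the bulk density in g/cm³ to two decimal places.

2.28 g/cm³

Porosity at depth: n = 0.59·exp(−0.544×1.4) = 0.59×0.4669 = 0.2755
Bulk density: ρ_b = (1−n)ρ_g + n·ρ_f = 0.7245×2.76 + 0.2755×1.03
       = 2.000 + 0.284 = 2.283 g/cm³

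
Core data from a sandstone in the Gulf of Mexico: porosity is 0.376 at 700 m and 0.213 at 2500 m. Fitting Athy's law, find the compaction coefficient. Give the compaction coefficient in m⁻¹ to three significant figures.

Working in km (1 km = 1000 m; c in km⁻¹ = c in m⁻¹ × 1000):
Athy: phi(z) = phi₀ e^(−cz) ⇒ phi₁/phi₂ = e^{c(z₂−z₁)} ⇒ c = ln(phi₁/phi₂)/(z₂−z₁)
c = ln(0.376/0.213) / (2.5 − 0.7) = ln(1.765) / 1.8 = 0.5683 / 1.8 = 0.3157 km⁻¹

0.000316 m⁻¹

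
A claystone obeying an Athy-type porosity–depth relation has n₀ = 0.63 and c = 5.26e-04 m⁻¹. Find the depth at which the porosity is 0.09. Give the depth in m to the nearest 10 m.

Working in km (1 km = 1000 m; c in km⁻¹ = c in m⁻¹ × 1000):
Invert Athy's law: d = ln(n₀/n) / c
d = ln(0.63/0.09) / 0.526 = ln(7) / 0.526 = 1.9459 / 0.526 = 3.699 km

3700 m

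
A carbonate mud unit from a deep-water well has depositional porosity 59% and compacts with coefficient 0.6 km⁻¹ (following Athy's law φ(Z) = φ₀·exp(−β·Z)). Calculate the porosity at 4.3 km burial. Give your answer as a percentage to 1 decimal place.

φ = φ₀·exp(−β·Z) = 0.59 × exp(−0.6 × 4.3) = 0.59 × exp(−2.58)
  = 0.59 × 0.0758 = 0.0447

4.5%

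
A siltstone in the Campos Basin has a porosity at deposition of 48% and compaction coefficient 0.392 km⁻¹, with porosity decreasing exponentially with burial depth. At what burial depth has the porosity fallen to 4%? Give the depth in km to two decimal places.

Invert Athy's law: d = ln(phi₀/phi) / c
d = ln(0.48/0.04) / 0.392 = ln(12) / 0.392 = 2.4849 / 0.392 = 6.339 km

6.34 km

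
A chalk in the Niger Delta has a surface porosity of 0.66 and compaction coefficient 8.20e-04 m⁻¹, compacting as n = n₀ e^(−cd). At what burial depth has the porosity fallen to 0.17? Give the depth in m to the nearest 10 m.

Working in km (1 km = 1000 m; c in km⁻¹ = c in m⁻¹ × 1000):
Invert Athy's law: d = ln(n₀/n) / c
d = ln(0.66/0.17) / 0.82 = ln(3.882) / 0.82 = 1.3564 / 0.82 = 1.654 km

1650 m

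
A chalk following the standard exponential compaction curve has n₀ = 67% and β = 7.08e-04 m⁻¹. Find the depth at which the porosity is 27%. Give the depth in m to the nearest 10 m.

Working in km (1 km = 1000 m; β in km⁻¹ = β in m⁻¹ × 1000):
Invert Athy's law: Z = ln(n₀/n) / β
Z = ln(0.67/0.27) / 0.708 = ln(2.481) / 0.708 = 0.9089 / 0.708 = 1.284 km

1280 m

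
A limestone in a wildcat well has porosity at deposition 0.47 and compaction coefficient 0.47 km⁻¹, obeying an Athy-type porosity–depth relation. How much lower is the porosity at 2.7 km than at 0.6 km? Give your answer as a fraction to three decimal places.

n(0.6) = 0.47·e^(−0.47×0.6) = 0.3545
n(2.7) = 0.47·e^(−0.47×2.7) = 0.1321
Δn = 0.3545 − 0.1321 = 0.2224

0.222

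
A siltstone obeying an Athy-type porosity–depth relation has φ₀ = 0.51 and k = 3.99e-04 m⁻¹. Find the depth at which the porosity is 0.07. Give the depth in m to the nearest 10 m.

Working in km (1 km = 1000 m; k in km⁻¹ = k in m⁻¹ × 1000):
Invert Athy's law: z = ln(φ₀/φ) / k
z = ln(0.51/0.07) / 0.399 = ln(7.286) / 0.399 = 1.9859 / 0.399 = 4.977 km

4980 m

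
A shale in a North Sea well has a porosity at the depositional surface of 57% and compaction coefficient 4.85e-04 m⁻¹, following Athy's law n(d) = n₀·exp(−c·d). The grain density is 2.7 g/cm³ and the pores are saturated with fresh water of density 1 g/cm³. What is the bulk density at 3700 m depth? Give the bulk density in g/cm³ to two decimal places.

Working in km (1 km = 1000 m; c in km⁻¹ = c in m⁻¹ × 1000):
Porosity at depth: n = 0.57·exp(−0.485×3.7) = 0.57×0.1662 = 0.0947
Bulk density: ρ_b = (1−n)ρ_g + n·ρ_f = 0.9053×2.7 + 0.0947×1
       = 2.444 + 0.095 = 2.539 g/cm³

2.54 g/cm³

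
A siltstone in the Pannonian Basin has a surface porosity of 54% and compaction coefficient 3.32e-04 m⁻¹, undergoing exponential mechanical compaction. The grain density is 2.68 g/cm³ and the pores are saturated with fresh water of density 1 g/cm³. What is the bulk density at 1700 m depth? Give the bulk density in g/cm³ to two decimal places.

2.16 g/cm³

Working in km (1 km = 1000 m; β in km⁻¹ = β in m⁻¹ × 1000):
Porosity at depth: φ = 0.54·exp(−0.332×1.7) = 0.54×0.5687 = 0.3071
Bulk density: ρ_b = (1−φ)ρ_g + φ·ρ_f = 0.6929×2.68 + 0.3071×1
       = 1.857 + 0.307 = 2.164 g/cm³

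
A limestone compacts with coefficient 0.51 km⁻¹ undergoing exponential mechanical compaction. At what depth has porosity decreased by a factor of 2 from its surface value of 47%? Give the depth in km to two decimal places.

φ/φ₀ = 1/2 ⇒ exp(−k·d) = 1/2 ⇒ d = ln(2) / k
d = 0.6931 / 0.51 = 1.359 km

1.36 km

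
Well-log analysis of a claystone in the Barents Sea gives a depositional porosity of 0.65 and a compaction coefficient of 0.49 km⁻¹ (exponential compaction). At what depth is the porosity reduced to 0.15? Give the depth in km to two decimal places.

2.99 km

Invert Athy's law: z = ln(n₀/n) / β
z = ln(0.65/0.15) / 0.49 = ln(4.333) / 0.49 = 1.4663 / 0.49 = 2.993 km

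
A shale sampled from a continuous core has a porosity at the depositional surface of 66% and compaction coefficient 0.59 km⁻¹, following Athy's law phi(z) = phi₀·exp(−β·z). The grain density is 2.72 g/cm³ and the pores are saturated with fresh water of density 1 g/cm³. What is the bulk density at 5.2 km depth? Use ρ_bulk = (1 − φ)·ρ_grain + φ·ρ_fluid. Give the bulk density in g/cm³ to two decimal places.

Porosity at depth: phi = 0.66·exp(−0.59×5.2) = 0.66×0.0465 = 0.0307
Bulk density: ρ_b = (1−phi)ρ_g + phi·ρ_f = 0.9693×2.72 + 0.0307×1
       = 2.636 + 0.031 = 2.667 g/cm³

2.67 g/cm³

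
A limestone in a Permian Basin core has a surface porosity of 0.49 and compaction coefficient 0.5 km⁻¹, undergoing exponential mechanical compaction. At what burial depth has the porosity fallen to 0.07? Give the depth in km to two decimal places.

Invert Athy's law: z = ln(n₀/n) / c
z = ln(0.49/0.07) / 0.5 = ln(7) / 0.5 = 1.9459 / 0.5 = 3.892 km

3.89 km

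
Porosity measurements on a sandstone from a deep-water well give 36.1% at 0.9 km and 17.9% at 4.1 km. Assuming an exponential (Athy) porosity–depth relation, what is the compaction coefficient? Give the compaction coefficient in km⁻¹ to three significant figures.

Athy: n(Z) = n₀ e^(−βZ) ⇒ n₁/n₂ = e^{β(Z₂−Z₁)} ⇒ β = ln(n₁/n₂)/(Z₂−Z₁)
β = ln(0.361/0.179) / (4.1 − 0.9) = ln(2.017) / 3.2 = 0.7015 / 3.2 = 0.2192 km⁻¹

0.219 km⁻¹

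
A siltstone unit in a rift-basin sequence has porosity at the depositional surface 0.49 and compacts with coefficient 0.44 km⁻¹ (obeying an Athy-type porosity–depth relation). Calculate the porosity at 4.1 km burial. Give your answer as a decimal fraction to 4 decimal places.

n = n₀·exp(−β·z) = 0.49 × exp(−0.44 × 4.1) = 0.49 × exp(−1.804)
  = 0.49 × 0.1646 = 0.0807

0.0807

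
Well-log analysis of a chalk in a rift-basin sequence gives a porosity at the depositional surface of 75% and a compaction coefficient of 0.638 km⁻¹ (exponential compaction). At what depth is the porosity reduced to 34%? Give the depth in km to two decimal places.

Invert Athy's law: d = ln(φ₀/φ) / c
d = ln(0.75/0.34) / 0.638 = ln(2.206) / 0.638 = 0.7911 / 0.638 = 1.240 km

1.24 km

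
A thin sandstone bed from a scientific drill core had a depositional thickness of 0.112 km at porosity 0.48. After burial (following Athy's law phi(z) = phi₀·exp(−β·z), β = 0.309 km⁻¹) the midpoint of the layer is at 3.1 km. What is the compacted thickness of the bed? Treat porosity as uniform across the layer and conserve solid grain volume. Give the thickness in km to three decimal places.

Porosity at 3.1 km: phi = 0.48·exp(−0.309×3.1) = 0.1842
Solid-volume conservation: h(1−phi) = h₀(1−phi₀) ⇒ h = h₀·(1−phi₀)/(1−phi)
h = 0.112 × (1 − 0.48)/(1 − 0.1842) = 0.112 × 0.6374 = 0.0714 km

0.071 km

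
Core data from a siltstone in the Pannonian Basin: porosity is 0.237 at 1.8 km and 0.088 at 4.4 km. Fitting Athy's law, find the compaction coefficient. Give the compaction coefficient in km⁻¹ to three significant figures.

Athy: n(d) = n₀ e^(−βd) ⇒ n₁/n₂ = e^{β(d₂−d₁)} ⇒ β = ln(n₁/n₂)/(d₂−d₁)
β = ln(0.237/0.088) / (4.4 − 1.8) = ln(2.693) / 2.6 = 0.9907 / 2.6 = 0.381 km⁻¹

0.381 km⁻¹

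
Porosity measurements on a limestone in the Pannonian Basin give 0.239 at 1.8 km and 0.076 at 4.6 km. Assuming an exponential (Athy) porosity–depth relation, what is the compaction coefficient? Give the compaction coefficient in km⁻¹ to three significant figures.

0.409 km⁻¹

Athy: n(d) = n₀ e^(−cd) ⇒ n₁/n₂ = e^{c(d₂−d₁)} ⇒ c = ln(n₁/n₂)/(d₂−d₁)
c = ln(0.239/0.076) / (4.6 − 1.8) = ln(3.145) / 2.8 = 1.1457 / 2.8 = 0.4092 km⁻¹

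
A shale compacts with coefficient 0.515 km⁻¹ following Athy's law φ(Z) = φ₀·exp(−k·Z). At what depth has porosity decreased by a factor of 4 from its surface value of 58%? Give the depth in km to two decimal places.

2.69 km

φ/φ₀ = 1/4 ⇒ exp(−k·Z) = 1/4 ⇒ Z = ln(4) / k
Z = 1.3863 / 0.515 = 2.692 km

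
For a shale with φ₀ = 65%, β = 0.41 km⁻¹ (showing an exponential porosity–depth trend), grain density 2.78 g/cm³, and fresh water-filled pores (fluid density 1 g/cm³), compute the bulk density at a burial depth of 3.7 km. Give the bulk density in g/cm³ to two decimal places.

Porosity at depth: φ = 0.65·exp(−0.41×3.7) = 0.65×0.2194 = 0.1426
Bulk density: ρ_b = (1−φ)ρ_g + φ·ρ_f = 0.8574×2.78 + 0.1426×1
       = 2.384 + 0.143 = 2.526 g/cm³

2.53 g/cm³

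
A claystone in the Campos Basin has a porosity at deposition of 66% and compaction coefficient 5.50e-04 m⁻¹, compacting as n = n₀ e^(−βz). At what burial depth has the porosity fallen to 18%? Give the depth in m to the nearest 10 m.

2360 m

Working in km (1 km = 1000 m; β in km⁻¹ = β in m⁻¹ × 1000):
Invert Athy's law: z = ln(n₀/n) / β
z = ln(0.66/0.18) / 0.55 = ln(3.667) / 0.55 = 1.2993 / 0.55 = 2.362 km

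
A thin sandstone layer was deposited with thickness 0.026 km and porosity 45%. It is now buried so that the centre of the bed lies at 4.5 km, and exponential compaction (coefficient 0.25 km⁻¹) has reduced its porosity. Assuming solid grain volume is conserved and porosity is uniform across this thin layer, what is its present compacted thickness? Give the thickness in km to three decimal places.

Porosity at 4.5 km: phi = 0.45·exp(−0.25×4.5) = 0.1461
Solid-volume conservation: h(1−phi) = h₀(1−phi₀) ⇒ h = h₀·(1−phi₀)/(1−phi)
h = 0.026 × (1 − 0.45)/(1 − 0.1461) = 0.026 × 0.6441 = 0.0167 km

0.017 km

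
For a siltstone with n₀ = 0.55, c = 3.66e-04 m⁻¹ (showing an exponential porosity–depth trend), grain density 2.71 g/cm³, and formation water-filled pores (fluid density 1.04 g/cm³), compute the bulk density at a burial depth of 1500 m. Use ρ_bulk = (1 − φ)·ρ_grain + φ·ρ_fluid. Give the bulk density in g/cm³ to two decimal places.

Working in km (1 km = 1000 m; c in km⁻¹ = c in m⁻¹ × 1000):
Porosity at depth: n = 0.55·exp(−0.366×1.5) = 0.55×0.5775 = 0.3176
Bulk density: ρ_b = (1−n)ρ_g + n·ρ_f = 0.6824×2.71 + 0.3176×1.04
       = 1.849 + 0.330 = 2.180 g/cm³

2.18 g/cm³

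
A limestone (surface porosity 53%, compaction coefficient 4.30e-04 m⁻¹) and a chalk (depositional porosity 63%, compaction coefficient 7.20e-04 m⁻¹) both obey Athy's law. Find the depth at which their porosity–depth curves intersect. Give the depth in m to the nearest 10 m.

600 m

Working in km (1 km = 1000 m; β in km⁻¹ = β in m⁻¹ × 1000):
Set phi₀ₐ e^(−βₐd) = phi₀ᵦ e^(−βᵦd) ⇒ ln(phi₀ₐ/phi₀ᵦ) = (βₐ − βᵦ)·d
d = ln(0.53/0.63) / (0.43 − 0.72) = -0.1728 / -0.29 = 0.596 km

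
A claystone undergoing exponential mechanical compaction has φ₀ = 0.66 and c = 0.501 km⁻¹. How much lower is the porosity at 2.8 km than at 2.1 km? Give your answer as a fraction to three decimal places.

0.068

φ(2.1) = 0.66·e^(−0.501×2.1) = 0.2305
φ(2.8) = 0.66·e^(−0.501×2.8) = 0.1623
Δφ = 0.2305 − 0.1623 = 0.0682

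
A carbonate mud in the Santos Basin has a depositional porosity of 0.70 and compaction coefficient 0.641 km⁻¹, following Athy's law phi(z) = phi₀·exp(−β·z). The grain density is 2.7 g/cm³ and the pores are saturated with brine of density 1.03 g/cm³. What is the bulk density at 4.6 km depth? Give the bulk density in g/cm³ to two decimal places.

2.64 g/cm³

Porosity at depth: phi = 0.7·exp(−0.641×4.6) = 0.7×0.0524 = 0.0367
Bulk density: ρ_b = (1−phi)ρ_g + phi·ρ_f = 0.9633×2.7 + 0.0367×1.03
       = 2.601 + 0.038 = 2.639 g/cm³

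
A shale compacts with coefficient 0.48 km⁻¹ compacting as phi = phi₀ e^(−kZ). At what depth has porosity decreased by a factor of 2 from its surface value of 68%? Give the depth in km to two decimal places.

phi/phi₀ = 1/2 ⇒ exp(−k·Z) = 1/2 ⇒ Z = ln(2) / k
Z = 0.6931 / 0.48 = 1.444 km

1.44 km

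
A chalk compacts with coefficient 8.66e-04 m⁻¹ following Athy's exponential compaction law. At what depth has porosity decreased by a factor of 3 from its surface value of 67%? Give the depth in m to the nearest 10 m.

Working in km (1 km = 1000 m; k in km⁻¹ = k in m⁻¹ × 1000):
φ/φ₀ = 1/3 ⇒ exp(−k·d) = 1/3 ⇒ d = ln(3) / k
d = 1.0986 / 0.866 = 1.269 km

1270 m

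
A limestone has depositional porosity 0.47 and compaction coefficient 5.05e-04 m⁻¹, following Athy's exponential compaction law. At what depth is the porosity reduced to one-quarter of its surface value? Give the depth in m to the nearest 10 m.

2750 m

Working in km (1 km = 1000 m; c in km⁻¹ = c in m⁻¹ × 1000):
n/n₀ = 1/4 ⇒ exp(−c·d) = 1/4 ⇒ d = ln(4) / c
d = 1.3863 / 0.505 = 2.745 km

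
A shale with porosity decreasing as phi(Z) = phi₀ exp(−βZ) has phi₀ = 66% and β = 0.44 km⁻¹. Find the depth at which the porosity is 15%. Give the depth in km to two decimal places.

3.37 km

Invert Athy's law: Z = ln(phi₀/phi) / β
Z = ln(0.66/0.15) / 0.44 = ln(4.4) / 0.44 = 1.4816 / 0.44 = 3.367 km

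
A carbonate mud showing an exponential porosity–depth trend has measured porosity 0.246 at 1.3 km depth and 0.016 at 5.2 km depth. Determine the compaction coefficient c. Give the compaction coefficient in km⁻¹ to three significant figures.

Athy: n(d) = n₀ e^(−cd) ⇒ n₁/n₂ = e^{c(d₂−d₁)} ⇒ c = ln(n₁/n₂)/(d₂−d₁)
c = ln(0.246/0.016) / (5.2 − 1.3) = ln(15.38) / 3.9 = 2.7327 / 3.9 = 0.7007 km⁻¹

0.701 km⁻¹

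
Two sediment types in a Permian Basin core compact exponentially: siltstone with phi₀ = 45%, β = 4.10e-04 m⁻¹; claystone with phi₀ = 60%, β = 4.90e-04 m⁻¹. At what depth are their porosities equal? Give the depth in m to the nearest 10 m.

3600 m

Working in km (1 km = 1000 m; β in km⁻¹ = β in m⁻¹ × 1000):
Set phi₀ₐ e^(−βₐZ) = phi₀ᵦ e^(−βᵦZ) ⇒ ln(phi₀ₐ/phi₀ᵦ) = (βₐ − βᵦ)·Z
Z = ln(0.45/0.6) / (0.41 − 0.49) = -0.2877 / -0.08 = 3.596 km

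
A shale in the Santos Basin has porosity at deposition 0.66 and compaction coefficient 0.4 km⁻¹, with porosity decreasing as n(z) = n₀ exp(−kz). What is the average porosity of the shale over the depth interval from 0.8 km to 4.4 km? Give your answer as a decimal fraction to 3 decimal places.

⟨n⟩ = (1/(z₂−z₁)) ∫ n₀ e^(−kz) dz = n₀·(e^(−k·z₁) − e^(−k·z₂)) / (k·(z₂−z₁))
e^(−0.4×0.8) = 0.7261; e^(−0.4×4.4) = 0.1720
⟨n⟩ = 0.66 × (0.7261 − 0.1720) / (0.4 × 3.6) = 0.66 × 0.3848 = 0.2540

0.254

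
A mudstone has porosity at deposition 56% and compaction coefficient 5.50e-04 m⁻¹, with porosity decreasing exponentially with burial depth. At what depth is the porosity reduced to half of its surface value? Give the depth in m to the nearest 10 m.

Working in km (1 km = 1000 m; β in km⁻¹ = β in m⁻¹ × 1000):
phi/phi₀ = 1/2 ⇒ exp(−β·Z) = 1/2 ⇒ Z = ln(2) / β
Z = 0.6931 / 0.55 = 1.260 km

1260 m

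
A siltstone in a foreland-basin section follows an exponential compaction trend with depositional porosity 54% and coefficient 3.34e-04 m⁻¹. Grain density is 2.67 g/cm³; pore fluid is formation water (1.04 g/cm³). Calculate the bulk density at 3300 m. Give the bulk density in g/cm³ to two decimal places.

Working in km (1 km = 1000 m; k in km⁻¹ = k in m⁻¹ × 1000):
Porosity at depth: phi = 0.54·exp(−0.334×3.3) = 0.54×0.3321 = 0.1794
Bulk density: ρ_b = (1−phi)ρ_g + phi·ρ_f = 0.8206×2.67 + 0.1794×1.04
       = 2.191 + 0.187 = 2.378 g/cm³

2.38 g/cm³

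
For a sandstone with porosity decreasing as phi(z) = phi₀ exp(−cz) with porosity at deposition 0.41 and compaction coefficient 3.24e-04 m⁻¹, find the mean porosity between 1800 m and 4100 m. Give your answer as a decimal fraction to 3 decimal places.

Working in km (1 km = 1000 m; c in km⁻¹ = c in m⁻¹ × 1000):
⟨phi⟩ = (1/(z₂−z₁)) ∫ phi₀ e^(−cz) dz = phi₀·(e^(−c·z₁) − e^(−c·z₂)) / (c·(z₂−z₁))
e^(−0.324×1.8) = 0.5581; e^(−0.324×4.1) = 0.2649
⟨phi⟩ = 0.41 × (0.5581 − 0.2649) / (0.324 × 2.3) = 0.41 × 0.3935 = 0.1613

0.161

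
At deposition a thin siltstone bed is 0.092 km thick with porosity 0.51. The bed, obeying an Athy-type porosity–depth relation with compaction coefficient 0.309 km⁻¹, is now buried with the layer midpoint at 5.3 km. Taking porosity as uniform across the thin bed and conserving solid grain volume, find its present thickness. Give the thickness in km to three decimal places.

Porosity at 5.3 km: n = 0.51·exp(−0.309×5.3) = 0.0992
Solid-volume conservation: h(1−n) = h₀(1−n₀) ⇒ h = h₀·(1−n₀)/(1−n)
h = 0.092 × (1 − 0.51)/(1 − 0.0992) = 0.092 × 0.5439 = 0.0500 km

0.050 km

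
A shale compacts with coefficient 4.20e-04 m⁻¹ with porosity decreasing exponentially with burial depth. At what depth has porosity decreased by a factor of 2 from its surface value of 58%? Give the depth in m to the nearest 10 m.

Working in km (1 km = 1000 m; k in km⁻¹ = k in m⁻¹ × 1000):
n/n₀ = 1/2 ⇒ exp(−k·z) = 1/2 ⇒ z = ln(2) / k
z = 0.6931 / 0.42 = 1.650 km

1650 m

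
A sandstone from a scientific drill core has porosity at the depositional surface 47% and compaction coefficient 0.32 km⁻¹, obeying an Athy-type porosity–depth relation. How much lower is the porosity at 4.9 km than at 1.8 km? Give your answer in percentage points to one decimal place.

16.6 percentage points

phi(1.8) = 0.47·e^(−0.32×1.8) = 0.2642
phi(4.9) = 0.47·e^(−0.32×4.9) = 0.0980
Δphi = 0.2642 − 0.0980 = 0.1662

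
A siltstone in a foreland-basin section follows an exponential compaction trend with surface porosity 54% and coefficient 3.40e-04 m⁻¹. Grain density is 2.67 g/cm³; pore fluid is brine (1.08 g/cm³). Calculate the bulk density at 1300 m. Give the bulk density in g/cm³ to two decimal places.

Working in km (1 km = 1000 m; β in km⁻¹ = β in m⁻¹ × 1000):
Porosity at depth: φ = 0.54·exp(−0.34×1.3) = 0.54×0.6427 = 0.3471
Bulk density: ρ_b = (1−φ)ρ_g + φ·ρ_f = 0.6529×2.67 + 0.3471×1.08
       = 1.743 + 0.375 = 2.118 g/cm³

2.12 g/cm³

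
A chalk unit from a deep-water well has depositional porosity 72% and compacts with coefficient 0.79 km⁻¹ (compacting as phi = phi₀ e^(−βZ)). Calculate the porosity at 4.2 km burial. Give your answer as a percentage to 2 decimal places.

2.61%

phi = phi₀·exp(−β·Z) = 0.72 × exp(−0.79 × 4.2) = 0.72 × exp(−3.318)
  = 0.72 × 0.0362 = 0.0261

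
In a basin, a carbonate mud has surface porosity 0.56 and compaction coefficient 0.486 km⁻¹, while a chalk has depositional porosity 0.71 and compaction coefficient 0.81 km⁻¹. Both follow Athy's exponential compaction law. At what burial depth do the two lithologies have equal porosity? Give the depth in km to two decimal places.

Set n₀ₐ e^(−cₐz) = n₀ᵦ e^(−cᵦz) ⇒ ln(n₀ₐ/n₀ᵦ) = (cₐ − cᵦ)·z
z = ln(0.56/0.71) / (0.486 − 0.81) = -0.2373 / -0.324 = 0.732 km

0.73 km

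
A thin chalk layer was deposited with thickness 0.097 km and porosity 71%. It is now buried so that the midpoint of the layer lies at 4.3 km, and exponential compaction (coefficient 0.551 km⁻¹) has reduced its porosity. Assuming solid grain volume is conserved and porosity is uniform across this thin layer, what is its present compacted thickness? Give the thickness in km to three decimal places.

Porosity at 4.3 km: phi = 0.71·exp(−0.551×4.3) = 0.0664
Solid-volume conservation: h(1−phi) = h₀(1−phi₀) ⇒ h = h₀·(1−phi₀)/(1−phi)
h = 0.097 × (1 − 0.71)/(1 − 0.0664) = 0.097 × 0.3106 = 0.0301 km

0.030 km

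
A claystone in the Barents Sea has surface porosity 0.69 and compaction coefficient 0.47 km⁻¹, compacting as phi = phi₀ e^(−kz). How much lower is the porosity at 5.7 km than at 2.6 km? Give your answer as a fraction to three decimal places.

0.156

phi(2.6) = 0.69·e^(−0.47×2.6) = 0.2033
phi(5.7) = 0.69·e^(−0.47×5.7) = 0.0474
Δphi = 0.2033 − 0.0474 = 0.1559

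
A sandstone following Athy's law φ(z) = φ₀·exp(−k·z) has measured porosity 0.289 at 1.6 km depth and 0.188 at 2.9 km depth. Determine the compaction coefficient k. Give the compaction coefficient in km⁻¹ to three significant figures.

0.331 km⁻¹

Athy: φ(z) = φ₀ e^(−kz) ⇒ φ₁/φ₂ = e^{k(z₂−z₁)} ⇒ k = ln(φ₁/φ₂)/(z₂−z₁)
k = ln(0.289/0.188) / (2.9 − 1.6) = ln(1.537) / 1.3 = 0.4300 / 1.3 = 0.3308 km⁻¹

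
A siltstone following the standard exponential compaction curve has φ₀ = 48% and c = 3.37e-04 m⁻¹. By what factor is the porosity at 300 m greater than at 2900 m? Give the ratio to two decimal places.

2.40

Working in km (1 km = 1000 m; c in km⁻¹ = c in m⁻¹ × 1000):
φ(d₁)/φ(d₂) = e^(−c·d₁)/e^(−c·d₂) = e^{c(d₂−d₁)}
= exp(0.337 × 2.6) = exp(0.8762) = 2.4018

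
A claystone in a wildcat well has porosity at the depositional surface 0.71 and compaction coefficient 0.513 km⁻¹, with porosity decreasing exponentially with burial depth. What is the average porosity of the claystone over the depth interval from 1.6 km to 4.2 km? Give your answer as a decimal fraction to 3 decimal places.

⟨n⟩ = (1/(z₂−z₁)) ∫ n₀ e^(−βz) dz = n₀·(e^(−β·z₁) − e^(−β·z₂)) / (β·(z₂−z₁))
e^(−0.513×1.6) = 0.4401; e^(−0.513×4.2) = 0.1159
⟨n⟩ = 0.71 × (0.4401 − 0.1159) / (0.513 × 2.6) = 0.71 × 0.2430 = 0.1725

0.173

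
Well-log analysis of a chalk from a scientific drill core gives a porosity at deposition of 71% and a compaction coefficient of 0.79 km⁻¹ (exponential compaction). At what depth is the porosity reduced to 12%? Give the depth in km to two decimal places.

2.25 km

Invert Athy's law: d = ln(φ₀/φ) / β
d = ln(0.71/0.12) / 0.79 = ln(5.917) / 0.79 = 1.7778 / 0.79 = 2.250 km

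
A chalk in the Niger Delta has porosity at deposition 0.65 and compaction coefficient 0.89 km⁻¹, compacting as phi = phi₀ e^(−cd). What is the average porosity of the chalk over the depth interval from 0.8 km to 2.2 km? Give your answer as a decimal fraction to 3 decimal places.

⟨phi⟩ = (1/(d₂−d₁)) ∫ phi₀ e^(−cd) dd = phi₀·(e^(−c·d₁) − e^(−c·d₂)) / (c·(d₂−d₁))
e^(−0.89×0.8) = 0.4907; e^(−0.89×2.2) = 0.1411
⟨phi⟩ = 0.65 × (0.4907 − 0.1411) / (0.89 × 1.4) = 0.65 × 0.2805 = 0.1823

0.182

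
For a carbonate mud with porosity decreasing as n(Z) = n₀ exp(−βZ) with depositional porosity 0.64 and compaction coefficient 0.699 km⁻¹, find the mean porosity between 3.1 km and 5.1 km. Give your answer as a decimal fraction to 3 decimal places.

⟨n⟩ = (1/(Z₂−Z₁)) ∫ n₀ e^(−βZ) dZ = n₀·(e^(−β·Z₁) − e^(−β·Z₂)) / (β·(Z₂−Z₁))
e^(−0.699×3.1) = 0.1145; e^(−0.699×5.1) = 0.0283
⟨n⟩ = 0.64 × (0.1145 − 0.0283) / (0.699 × 2) = 0.64 × 0.0617 = 0.0395

0.039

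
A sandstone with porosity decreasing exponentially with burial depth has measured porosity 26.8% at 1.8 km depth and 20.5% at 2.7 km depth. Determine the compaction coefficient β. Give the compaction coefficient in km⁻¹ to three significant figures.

Athy: phi(d) = phi₀ e^(−βd) ⇒ phi₁/phi₂ = e^{β(d₂−d₁)} ⇒ β = ln(phi₁/phi₂)/(d₂−d₁)
β = ln(0.268/0.205) / (2.7 − 1.8) = ln(1.307) / 0.9 = 0.2680 / 0.9 = 0.2978 km⁻¹

0.298 km⁻¹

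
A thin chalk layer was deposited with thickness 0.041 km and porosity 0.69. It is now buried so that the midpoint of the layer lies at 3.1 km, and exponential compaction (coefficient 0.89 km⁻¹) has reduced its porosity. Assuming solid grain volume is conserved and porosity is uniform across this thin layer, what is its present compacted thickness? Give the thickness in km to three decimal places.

Porosity at 3.1 km: φ = 0.69·exp(−0.89×3.1) = 0.0437
Solid-volume conservation: h(1−φ) = h₀(1−φ₀) ⇒ h = h₀·(1−φ₀)/(1−φ)
h = 0.041 × (1 − 0.69)/(1 − 0.0437) = 0.041 × 0.3242 = 0.0133 km

0.013 km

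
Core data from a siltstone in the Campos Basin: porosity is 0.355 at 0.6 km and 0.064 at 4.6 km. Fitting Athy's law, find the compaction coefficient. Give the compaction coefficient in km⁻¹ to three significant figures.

Athy: φ(Z) = φ₀ e^(−kZ) ⇒ φ₁/φ₂ = e^{k(Z₂−Z₁)} ⇒ k = ln(φ₁/φ₂)/(Z₂−Z₁)
k = ln(0.355/0.064) / (4.6 − 0.6) = ln(5.547) / 4 = 1.7132 / 4 = 0.4283 km⁻¹

0.428 km⁻¹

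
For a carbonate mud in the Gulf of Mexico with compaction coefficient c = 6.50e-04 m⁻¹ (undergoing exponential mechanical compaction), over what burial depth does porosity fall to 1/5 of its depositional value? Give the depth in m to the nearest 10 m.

Working in km (1 km = 1000 m; c in km⁻¹ = c in m⁻¹ × 1000):
n/n₀ = 1/5 ⇒ exp(−c·z) = 1/5 ⇒ z = ln(5) / c
z = 1.6094 / 0.65 = 2.476 km

2480 m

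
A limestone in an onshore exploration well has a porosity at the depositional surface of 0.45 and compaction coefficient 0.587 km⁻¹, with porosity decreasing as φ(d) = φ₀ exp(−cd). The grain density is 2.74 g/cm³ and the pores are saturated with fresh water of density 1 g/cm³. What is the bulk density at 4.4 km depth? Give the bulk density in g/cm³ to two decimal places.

2.68 g/cm³

Porosity at depth: φ = 0.45·exp(−0.587×4.4) = 0.45×0.0756 = 0.0340
Bulk density: ρ_b = (1−φ)ρ_g + φ·ρ_f = 0.9660×2.74 + 0.0340×1
       = 2.647 + 0.034 = 2.681 g/cm³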